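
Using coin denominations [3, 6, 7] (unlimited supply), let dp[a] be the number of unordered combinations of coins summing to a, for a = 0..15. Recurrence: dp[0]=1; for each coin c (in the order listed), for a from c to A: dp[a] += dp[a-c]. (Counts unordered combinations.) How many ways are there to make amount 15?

3

after  coin     0     1     2     3     4     5     6     7     8     9    10    11    12    13    14    15
          3     1     0     0     1     0     0     1     0     0     1     0     0     1     0     0     1
          6     1     0     0     1     0     0     2     0     0     2     0     0     3     0     0     3
          7     1     0     0     1     0     0     2     1     0     2     1     0     3     2     1     3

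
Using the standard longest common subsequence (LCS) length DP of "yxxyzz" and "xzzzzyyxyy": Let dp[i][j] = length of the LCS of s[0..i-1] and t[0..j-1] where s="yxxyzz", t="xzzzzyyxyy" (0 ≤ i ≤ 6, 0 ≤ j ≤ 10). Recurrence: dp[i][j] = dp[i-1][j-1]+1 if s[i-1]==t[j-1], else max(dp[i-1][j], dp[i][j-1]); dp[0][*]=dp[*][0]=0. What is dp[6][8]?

3

   ''  x  z  z  z  z  y  y  x  y  y
''  0  0  0  0  0  0  0  0  0  0  0
 y  0  0  0  0  0  0  1  1  1  1  1
 x  0  1  1  1  1  1  1  1  2  2  2
 x  0  1  1  1  1  1  1  1  2  2  2
 y  0  1  1  1  1  1  2  2  2  3  3
 z  0  1  2  2  2  2  2  2  2  3  3
 z  0  1  2  3  3  3  3  3  3  3  3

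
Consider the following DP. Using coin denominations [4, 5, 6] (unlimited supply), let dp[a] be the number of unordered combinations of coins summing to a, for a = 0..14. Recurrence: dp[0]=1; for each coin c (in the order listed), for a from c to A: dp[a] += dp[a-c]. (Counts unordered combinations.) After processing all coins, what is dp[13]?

after  coin     0     1     2     3     4     5     6     7     8     9    10    11    12    13    14
          4     1     0     0     0     1     0     0     0     1     0     0     0     1     0     0
          5     1     0     0     0     1     1     0     0     1     1     1     0     1     1     1
          6     1     0     0     0     1     1     1     0     1     1     2     1     2     1     2

1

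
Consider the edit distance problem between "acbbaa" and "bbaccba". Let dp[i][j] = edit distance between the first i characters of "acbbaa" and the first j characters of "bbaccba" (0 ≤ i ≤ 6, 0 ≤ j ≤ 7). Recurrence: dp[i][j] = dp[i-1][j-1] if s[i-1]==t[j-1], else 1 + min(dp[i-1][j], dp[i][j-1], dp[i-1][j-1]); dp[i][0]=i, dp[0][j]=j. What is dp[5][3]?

2

   ''  b  b  a  c  c  b  a
''  0  1  2  3  4  5  6  7
 a  1  1  2  2  3  4  5  6
 c  2  2  2  3  2  3  4  5
 b  3  2  2  3  3  3  3  4
 b  4  3  2  3  4  4  3  4
 a  5  4  3  2  3  4  4  3
 a  6  5  4  3  3  4  5  4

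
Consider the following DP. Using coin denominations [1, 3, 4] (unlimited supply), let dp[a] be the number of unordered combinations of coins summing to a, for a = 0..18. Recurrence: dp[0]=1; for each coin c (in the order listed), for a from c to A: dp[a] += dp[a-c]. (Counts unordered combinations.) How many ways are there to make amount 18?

20

after  coin     0     1     2     3     4     5     6     7     8     9    10    11    12    13    14    15    16    17    18
          1     1     1     1     1     1     1     1     1     1     1     1     1     1     1     1     1     1     1     1
          3     1     1     1     2     2     2     3     3     3     4     4     4     5     5     5     6     6     6     7
          4     1     1     1     2     3     3     4     5     6     7     8     9    11    12    13    15    17    18    20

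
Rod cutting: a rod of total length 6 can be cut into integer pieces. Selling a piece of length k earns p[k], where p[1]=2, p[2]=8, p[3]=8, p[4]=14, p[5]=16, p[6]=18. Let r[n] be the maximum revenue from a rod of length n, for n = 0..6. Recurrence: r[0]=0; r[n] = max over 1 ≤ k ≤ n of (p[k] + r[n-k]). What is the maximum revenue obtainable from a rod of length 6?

24

   n    0    1    2    3    4    5    6
r[n]    0    2    8   10   16   18   24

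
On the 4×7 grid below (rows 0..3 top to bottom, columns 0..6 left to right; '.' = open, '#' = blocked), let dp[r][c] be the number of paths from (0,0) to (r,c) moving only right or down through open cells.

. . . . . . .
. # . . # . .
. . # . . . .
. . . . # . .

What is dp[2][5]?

r\c   0   1   2   3   4   5   6
  0   1   1   1   1   1   1   1
  1   1   0   1   2   0   1   2
  2   1   1   0   2   2   3   5
  3   1   2   2   4   0   3   8

3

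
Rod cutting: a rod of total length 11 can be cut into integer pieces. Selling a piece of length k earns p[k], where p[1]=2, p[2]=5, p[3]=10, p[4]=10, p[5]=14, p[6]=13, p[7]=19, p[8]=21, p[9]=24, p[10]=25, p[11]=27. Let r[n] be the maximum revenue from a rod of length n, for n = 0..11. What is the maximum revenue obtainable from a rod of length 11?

35

   n    0    1    2    3    4    5    6    7    8    9   10   11
r[n]    0    2    5   10   12   15   20   22   25   30   32   35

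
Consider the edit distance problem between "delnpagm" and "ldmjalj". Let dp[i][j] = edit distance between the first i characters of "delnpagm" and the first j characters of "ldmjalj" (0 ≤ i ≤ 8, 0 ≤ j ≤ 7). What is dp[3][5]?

   ''  l  d  m  j  a  l  j
''  0  1  2  3  4  5  6  7
 d  1  1  1  2  3  4  5  6
 e  2  2  2  2  3  4  5  6
 l  3  2  3  3  3  4  4  5
 n  4  3  3  4  4  4  5  5
 p  5  4  4  4  5  5  5  6
 a  6  5  5  5  5  5  6  6
 g  7  6  6  6  6  6  6  7
 m  8  7  7  6  7  7  7  7

4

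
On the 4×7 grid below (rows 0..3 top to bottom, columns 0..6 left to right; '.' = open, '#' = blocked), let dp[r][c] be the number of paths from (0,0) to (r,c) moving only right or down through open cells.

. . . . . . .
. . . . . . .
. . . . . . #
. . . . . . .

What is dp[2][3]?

r\c   0   1   2   3   4   5   6
  0   1   1   1   1   1   1   1
  1   1   2   3   4   5   6   7
  2   1   3   6  10  15  21   0
  3   1   4  10  20  35  56  56

10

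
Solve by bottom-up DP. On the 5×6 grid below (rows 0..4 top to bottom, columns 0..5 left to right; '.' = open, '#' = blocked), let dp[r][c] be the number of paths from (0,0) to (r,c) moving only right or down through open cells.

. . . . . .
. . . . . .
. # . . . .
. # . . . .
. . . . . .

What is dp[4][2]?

4

r\c   0   1   2   3   4   5
  0   1   1   1   1   1   1
  1   1   2   3   4   5   6
  2   1   0   3   7  12  18
  3   1   0   3  10  22  40
  4   1   1   4  14  36  76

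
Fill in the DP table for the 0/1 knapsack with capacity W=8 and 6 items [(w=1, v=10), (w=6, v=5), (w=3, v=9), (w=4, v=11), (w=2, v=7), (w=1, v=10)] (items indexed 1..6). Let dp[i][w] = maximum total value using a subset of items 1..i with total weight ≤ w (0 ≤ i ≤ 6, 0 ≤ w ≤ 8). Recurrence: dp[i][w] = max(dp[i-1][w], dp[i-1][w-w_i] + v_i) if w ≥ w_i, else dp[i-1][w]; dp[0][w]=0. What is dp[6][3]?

i\w   0   1   2   3   4   5   6   7   8
  0   0   0   0   0   0   0   0   0   0
  1   0  10  10  10  10  10  10  10  10
  2   0  10  10  10  10  10  10  15  15
  3   0  10  10  10  19  19  19  19  19
  4   0  10  10  10  19  21  21  21  30
  5   0  10  10  17  19  21  26  28  30
  6   0  10  20  20  27  29  31  36  38

20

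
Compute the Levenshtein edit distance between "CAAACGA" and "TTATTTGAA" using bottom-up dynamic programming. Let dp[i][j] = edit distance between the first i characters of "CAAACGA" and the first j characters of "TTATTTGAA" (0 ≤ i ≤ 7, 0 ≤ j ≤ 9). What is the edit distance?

6

   ''  T  T  A  T  T  T  G  A  A
''  0  1  2  3  4  5  6  7  8  9
 C  1  1  2  3  4  5  6  7  8  9
 A  2  2  2  2  3  4  5  6  7  8
 A  3  3  3  2  3  4  5  6  6  7
 A  4  4  4  3  3  4  5  6  6  6
 C  5  5  5  4  4  4  5  6  7  7
 G  6  6  6  5  5  5  5  5  6  7
 A  7  7  7  6  6  6  6  6  5  6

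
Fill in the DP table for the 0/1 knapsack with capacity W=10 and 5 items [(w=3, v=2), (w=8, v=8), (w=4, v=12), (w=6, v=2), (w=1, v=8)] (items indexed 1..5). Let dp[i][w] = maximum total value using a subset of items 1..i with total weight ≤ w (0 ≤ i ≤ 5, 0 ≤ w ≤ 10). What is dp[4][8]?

14

i\w   0   1   2   3   4   5   6   7   8   9  10
  0   0   0   0   0   0   0   0   0   0   0   0
  1   0   0   0   2   2   2   2   2   2   2   2
  2   0   0   0   2   2   2   2   2   8   8   8
  3   0   0   0   2  12  12  12  14  14  14  14
  4   0   0   0   2  12  12  12  14  14  14  14
  5   0   8   8   8  12  20  20  20  22  22  22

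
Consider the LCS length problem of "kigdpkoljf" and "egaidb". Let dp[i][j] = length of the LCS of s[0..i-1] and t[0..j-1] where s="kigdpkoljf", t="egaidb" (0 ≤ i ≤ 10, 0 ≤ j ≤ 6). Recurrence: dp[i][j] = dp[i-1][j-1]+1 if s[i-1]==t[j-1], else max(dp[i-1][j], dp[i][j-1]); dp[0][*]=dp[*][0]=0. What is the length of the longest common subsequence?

   ''  e  g  a  i  d  b
''  0  0  0  0  0  0  0
 k  0  0  0  0  0  0  0
 i  0  0  0  0  1  1  1
 g  0  0  1  1  1  1  1
 d  0  0  1  1  1  2  2
 p  0  0  1  1  1  2  2
 k  0  0  1  1  1  2  2
 o  0  0  1  1  1  2  2
 l  0  0  1  1  1  2  2
 j  0  0  1  1  1  2  2
 f  0  0  1  1  1  2  2

2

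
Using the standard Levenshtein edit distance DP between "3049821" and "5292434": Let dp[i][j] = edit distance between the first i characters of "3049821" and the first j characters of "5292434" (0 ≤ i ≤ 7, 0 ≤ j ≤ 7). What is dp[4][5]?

5

   ''  5  2  9  2  4  3  4
''  0  1  2  3  4  5  6  7
 3  1  1  2  3  4  5  5  6
 0  2  2  2  3  4  5  6  6
 4  3  3  3  3  4  4  5  6
 9  4  4  4  3  4  5  5  6
 8  5  5  5  4  4  5  6  6
 2  6  6  5  5  4  5  6  7
 1  7  7  6  6  5  5  6  7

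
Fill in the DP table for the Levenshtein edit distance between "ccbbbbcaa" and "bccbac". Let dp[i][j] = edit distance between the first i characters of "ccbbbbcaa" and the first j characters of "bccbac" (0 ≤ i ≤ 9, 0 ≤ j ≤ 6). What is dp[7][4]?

5

   ''  b  c  c  b  a  c
''  0  1  2  3  4  5  6
 c  1  1  1  2  3  4  5
 c  2  2  1  1  2  3  4
 b  3  2  2  2  1  2  3
 b  4  3  3  3  2  2  3
 b  5  4  4  4  3  3  3
 b  6  5  5  5  4  4  4
 c  7  6  5  5  5  5  4
 a  8  7  6  6  6  5  5
 a  9  8  7  7  7  6  6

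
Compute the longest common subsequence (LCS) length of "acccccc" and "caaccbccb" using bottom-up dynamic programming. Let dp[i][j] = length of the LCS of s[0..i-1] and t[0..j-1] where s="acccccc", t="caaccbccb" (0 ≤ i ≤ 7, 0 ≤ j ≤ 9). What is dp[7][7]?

4

   ''  c  a  a  c  c  b  c  c  b
''  0  0  0  0  0  0  0  0  0  0
 a  0  0  1  1  1  1  1  1  1  1
 c  0  1  1  1  2  2  2  2  2  2
 c  0  1  1  1  2  3  3  3  3  3
 c  0  1  1  1  2  3  3  4  4  4
 c  0  1  1  1  2  3  3  4  5  5
 c  0  1  1  1  2  3  3  4  5  5
 c  0  1  1  1  2  3  3  4  5  5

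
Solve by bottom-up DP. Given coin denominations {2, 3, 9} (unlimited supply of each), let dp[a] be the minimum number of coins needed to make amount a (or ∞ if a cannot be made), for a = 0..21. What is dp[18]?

2

 a  0  1  2  3  4  5  6  7  8  9 10 11 12 13 14 15 16 17 18 19 20 21
dp  0  -  1  1  2  2  2  3  3  1  4  2  2  3  3  3  4  4  2  5  3  3
(- denotes ∞ / unreachable)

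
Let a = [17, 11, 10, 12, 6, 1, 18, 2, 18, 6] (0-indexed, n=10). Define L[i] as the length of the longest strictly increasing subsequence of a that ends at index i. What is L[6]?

   i    0    1    2    3    4    5    6    7    8    9
a[i]   17   11   10   12    6    1   18    2   18    6
L[i]    1    1    1    2    1    1    3    2    3    3

3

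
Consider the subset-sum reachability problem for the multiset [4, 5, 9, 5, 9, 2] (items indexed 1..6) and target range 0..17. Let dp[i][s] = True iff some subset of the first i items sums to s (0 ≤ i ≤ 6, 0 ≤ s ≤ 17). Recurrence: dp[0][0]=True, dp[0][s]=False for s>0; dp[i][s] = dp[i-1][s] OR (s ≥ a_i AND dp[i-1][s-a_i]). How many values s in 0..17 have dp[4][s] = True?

i\s   0   1   2   3   4   5   6   7   8   9  10  11  12  13  14  15  16  17
  0   T   F   F   F   F   F   F   F   F   F   F   F   F   F   F   F   F   F
  1   T   F   F   F   T   F   F   F   F   F   F   F   F   F   F   F   F   F
  2   T   F   F   F   T   T   F   F   F   T   F   F   F   F   F   F   F   F
  3   T   F   F   F   T   T   F   F   F   T   F   F   F   T   T   F   F   F
  4   T   F   F   F   T   T   F   F   F   T   T   F   F   T   T   F   F   F
  5   T   F   F   F   T   T   F   F   F   T   T   F   F   T   T   F   F   F
  6   T   F   T   F   T   T   T   T   F   T   T   T   T   T   T   T   T   F

7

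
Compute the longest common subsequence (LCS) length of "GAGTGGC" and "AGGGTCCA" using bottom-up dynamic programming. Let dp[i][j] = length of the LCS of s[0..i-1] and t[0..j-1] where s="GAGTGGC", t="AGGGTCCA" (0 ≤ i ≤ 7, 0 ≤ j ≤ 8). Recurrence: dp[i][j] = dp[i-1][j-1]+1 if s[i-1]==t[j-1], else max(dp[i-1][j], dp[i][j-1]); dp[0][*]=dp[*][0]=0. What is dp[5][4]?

   ''  A  G  G  G  T  C  C  A
''  0  0  0  0  0  0  0  0  0
 G  0  0  1  1  1  1  1  1  1
 A  0  1  1  1  1  1  1  1  2
 G  0  1  2  2  2  2  2  2  2
 T  0  1  2  2  2  3  3  3  3
 G  0  1  2  3  3  3  3  3  3
 G  0  1  2  3  4  4  4  4  4
 C  0  1  2  3  4  4  5  5  5

3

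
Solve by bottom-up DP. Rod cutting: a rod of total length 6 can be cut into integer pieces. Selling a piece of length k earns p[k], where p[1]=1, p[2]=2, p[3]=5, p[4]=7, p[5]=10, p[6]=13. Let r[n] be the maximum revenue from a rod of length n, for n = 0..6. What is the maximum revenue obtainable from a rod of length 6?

13

   n    0    1    2    3    4    5    6
r[n]    0    1    2    5    7   10   13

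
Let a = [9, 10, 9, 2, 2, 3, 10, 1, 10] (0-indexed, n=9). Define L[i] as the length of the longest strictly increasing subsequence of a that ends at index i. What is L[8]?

   i    0    1    2    3    4    5    6    7    8
a[i]    9   10    9    2    2    3   10    1   10
L[i]    1    2    1    1    1    2    3    1    3

3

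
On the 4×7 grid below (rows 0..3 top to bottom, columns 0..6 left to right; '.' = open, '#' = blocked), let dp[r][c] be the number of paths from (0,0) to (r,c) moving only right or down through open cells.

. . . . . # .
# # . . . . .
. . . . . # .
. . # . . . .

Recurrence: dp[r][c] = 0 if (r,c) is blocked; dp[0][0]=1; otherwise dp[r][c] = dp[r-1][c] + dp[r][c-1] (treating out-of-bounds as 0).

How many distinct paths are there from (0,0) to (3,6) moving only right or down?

12

r\c   0   1   2   3   4   5   6
  0   1   1   1   1   1   0   0
  1   0   0   1   2   3   3   3
  2   0   0   1   3   6   0   3
  3   0   0   0   3   9   9  12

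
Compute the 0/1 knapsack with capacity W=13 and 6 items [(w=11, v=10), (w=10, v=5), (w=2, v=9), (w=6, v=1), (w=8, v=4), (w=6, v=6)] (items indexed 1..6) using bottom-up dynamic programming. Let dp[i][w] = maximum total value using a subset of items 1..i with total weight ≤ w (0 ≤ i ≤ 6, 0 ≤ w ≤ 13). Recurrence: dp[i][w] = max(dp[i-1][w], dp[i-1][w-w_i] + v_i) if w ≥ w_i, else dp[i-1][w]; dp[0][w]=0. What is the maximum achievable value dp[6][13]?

i\w   0   1   2   3   4   5   6   7   8   9  10  11  12  13
  0   0   0   0   0   0   0   0   0   0   0   0   0   0   0
  1   0   0   0   0   0   0   0   0   0   0   0  10  10  10
  2   0   0   0   0   0   0   0   0   0   0   5  10  10  10
  3   0   0   9   9   9   9   9   9   9   9   9  10  14  19
  4   0   0   9   9   9   9   9   9  10  10  10  10  14  19
  5   0   0   9   9   9   9   9   9  10  10  13  13  14  19
  6   0   0   9   9   9   9   9   9  15  15  15  15  15  19

19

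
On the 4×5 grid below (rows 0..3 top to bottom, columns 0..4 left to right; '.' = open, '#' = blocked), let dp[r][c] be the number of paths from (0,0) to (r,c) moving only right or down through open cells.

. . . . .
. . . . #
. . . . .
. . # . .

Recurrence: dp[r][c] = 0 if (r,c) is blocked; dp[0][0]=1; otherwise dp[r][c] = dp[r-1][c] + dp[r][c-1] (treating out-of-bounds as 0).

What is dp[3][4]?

r\c   0   1   2   3   4
  0   1   1   1   1   1
  1   1   2   3   4   0
  2   1   3   6  10  10
  3   1   4   0  10  20

20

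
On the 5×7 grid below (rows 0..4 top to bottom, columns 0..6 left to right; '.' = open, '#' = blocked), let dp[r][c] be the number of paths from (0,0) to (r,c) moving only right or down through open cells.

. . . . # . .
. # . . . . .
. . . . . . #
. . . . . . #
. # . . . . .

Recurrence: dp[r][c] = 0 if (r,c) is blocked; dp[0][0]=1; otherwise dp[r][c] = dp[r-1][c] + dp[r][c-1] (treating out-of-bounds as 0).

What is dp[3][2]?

4

r\c   0   1   2   3   4   5   6
  0   1   1   1   1   0   0   0
  1   1   0   1   2   2   2   2
  2   1   1   2   4   6   8   0
  3   1   2   4   8  14  22   0
  4   1   0   4  12  26  48  48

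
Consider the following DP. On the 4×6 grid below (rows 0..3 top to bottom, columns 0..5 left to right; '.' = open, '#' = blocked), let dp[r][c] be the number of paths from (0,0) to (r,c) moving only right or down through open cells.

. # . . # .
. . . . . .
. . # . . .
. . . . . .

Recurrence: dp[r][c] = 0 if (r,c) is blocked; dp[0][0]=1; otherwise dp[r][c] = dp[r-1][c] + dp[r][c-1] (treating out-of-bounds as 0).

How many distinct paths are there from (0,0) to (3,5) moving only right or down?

r\c   0   1   2   3   4   5
  0   1   0   0   0   0   0
  1   1   1   1   1   1   1
  2   1   2   0   1   2   3
  3   1   3   3   4   6   9

9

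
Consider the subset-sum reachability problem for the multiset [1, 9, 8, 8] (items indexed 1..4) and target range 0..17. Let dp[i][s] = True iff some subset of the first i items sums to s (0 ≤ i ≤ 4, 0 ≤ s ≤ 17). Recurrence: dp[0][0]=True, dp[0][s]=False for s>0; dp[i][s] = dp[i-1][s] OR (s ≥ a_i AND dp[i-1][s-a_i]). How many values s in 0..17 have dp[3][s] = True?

i\s   0   1   2   3   4   5   6   7   8   9  10  11  12  13  14  15  16  17
  0   T   F   F   F   F   F   F   F   F   F   F   F   F   F   F   F   F   F
  1   T   T   F   F   F   F   F   F   F   F   F   F   F   F   F   F   F   F
  2   T   T   F   F   F   F   F   F   F   T   T   F   F   F   F   F   F   F
  3   T   T   F   F   F   F   F   F   T   T   T   F   F   F   F   F   F   T
  4   T   T   F   F   F   F   F   F   T   T   T   F   F   F   F   F   T   T

6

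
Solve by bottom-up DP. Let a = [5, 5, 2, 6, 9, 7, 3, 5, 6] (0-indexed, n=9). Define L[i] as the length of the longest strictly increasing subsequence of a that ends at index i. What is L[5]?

   i    0    1    2    3    4    5    6    7    8
a[i]    5    5    2    6    9    7    3    5    6
L[i]    1    1    1    2    3    3    2    3    4

3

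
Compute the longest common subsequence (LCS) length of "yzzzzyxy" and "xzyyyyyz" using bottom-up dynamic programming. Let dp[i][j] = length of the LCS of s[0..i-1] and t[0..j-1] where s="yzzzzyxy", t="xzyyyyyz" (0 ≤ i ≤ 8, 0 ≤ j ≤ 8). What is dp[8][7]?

   ''  x  z  y  y  y  y  y  z
''  0  0  0  0  0  0  0  0  0
 y  0  0  0  1  1  1  1  1  1
 z  0  0  1  1  1  1  1  1  2
 z  0  0  1  1  1  1  1  1  2
 z  0  0  1  1  1  1  1  1  2
 z  0  0  1  1  1  1  1  1  2
 y  0  0  1  2  2  2  2  2  2
 x  0  1  1  2  2  2  2  2  2
 y  0  1  1  2  3  3  3  3  3

3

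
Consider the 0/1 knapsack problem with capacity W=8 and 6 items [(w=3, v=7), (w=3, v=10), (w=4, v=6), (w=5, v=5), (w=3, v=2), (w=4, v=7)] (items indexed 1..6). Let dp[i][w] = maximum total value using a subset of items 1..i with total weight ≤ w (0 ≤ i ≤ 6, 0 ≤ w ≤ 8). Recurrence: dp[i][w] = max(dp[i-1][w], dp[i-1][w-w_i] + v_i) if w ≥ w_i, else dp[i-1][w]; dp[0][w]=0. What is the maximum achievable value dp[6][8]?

i\w   0   1   2   3   4   5   6   7   8
  0   0   0   0   0   0   0   0   0   0
  1   0   0   0   7   7   7   7   7   7
  2   0   0   0  10  10  10  17  17  17
  3   0   0   0  10  10  10  17  17  17
  4   0   0   0  10  10  10  17  17  17
  5   0   0   0  10  10  10  17  17  17
  6   0   0   0  10  10  10  17  17  17

17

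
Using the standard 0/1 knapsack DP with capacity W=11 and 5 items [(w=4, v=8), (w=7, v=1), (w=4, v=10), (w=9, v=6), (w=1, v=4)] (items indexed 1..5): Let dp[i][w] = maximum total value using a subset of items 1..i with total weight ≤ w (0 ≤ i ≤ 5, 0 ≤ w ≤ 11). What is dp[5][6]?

i\w   0   1   2   3   4   5   6   7   8   9  10  11
  0   0   0   0   0   0   0   0   0   0   0   0   0
  1   0   0   0   0   8   8   8   8   8   8   8   8
  2   0   0   0   0   8   8   8   8   8   8   8   9
  3   0   0   0   0  10  10  10  10  18  18  18  18
  4   0   0   0   0  10  10  10  10  18  18  18  18
  5   0   4   4   4  10  14  14  14  18  22  22  22

14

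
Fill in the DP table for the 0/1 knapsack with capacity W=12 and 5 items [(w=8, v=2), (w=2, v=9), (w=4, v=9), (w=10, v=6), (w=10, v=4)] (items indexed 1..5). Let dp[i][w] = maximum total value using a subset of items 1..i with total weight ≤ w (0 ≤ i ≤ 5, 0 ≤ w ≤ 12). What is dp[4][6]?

18

i\w   0   1   2   3   4   5   6   7   8   9  10  11  12
  0   0   0   0   0   0   0   0   0   0   0   0   0   0
  1   0   0   0   0   0   0   0   0   2   2   2   2   2
  2   0   0   9   9   9   9   9   9   9   9  11  11  11
  3   0   0   9   9   9   9  18  18  18  18  18  18  18
  4   0   0   9   9   9   9  18  18  18  18  18  18  18
  5   0   0   9   9   9   9  18  18  18  18  18  18  18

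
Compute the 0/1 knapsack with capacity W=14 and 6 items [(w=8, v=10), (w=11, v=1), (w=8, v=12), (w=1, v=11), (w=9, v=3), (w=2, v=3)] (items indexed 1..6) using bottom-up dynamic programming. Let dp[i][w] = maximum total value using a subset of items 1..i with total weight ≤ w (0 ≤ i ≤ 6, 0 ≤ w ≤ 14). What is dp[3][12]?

i\w   0   1   2   3   4   5   6   7   8   9  10  11  12  13  14
  0   0   0   0   0   0   0   0   0   0   0   0   0   0   0   0
  1   0   0   0   0   0   0   0   0  10  10  10  10  10  10  10
  2   0   0   0   0   0   0   0   0  10  10  10  10  10  10  10
  3   0   0   0   0   0   0   0   0  12  12  12  12  12  12  12
  4   0  11  11  11  11  11  11  11  12  23  23  23  23  23  23
  5   0  11  11  11  11  11  11  11  12  23  23  23  23  23  23
  6   0  11  11  14  14  14  14  14  14  23  23  26  26  26  26

12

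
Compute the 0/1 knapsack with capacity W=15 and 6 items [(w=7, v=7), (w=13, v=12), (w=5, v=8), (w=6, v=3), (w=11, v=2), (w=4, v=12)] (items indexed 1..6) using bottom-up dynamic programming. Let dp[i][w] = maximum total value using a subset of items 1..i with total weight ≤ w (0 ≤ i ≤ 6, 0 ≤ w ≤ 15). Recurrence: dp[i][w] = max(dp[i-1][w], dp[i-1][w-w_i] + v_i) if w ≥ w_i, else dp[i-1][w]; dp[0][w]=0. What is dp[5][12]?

15

i\w   0   1   2   3   4   5   6   7   8   9  10  11  12  13  14  15
  0   0   0   0   0   0   0   0   0   0   0   0   0   0   0   0   0
  1   0   0   0   0   0   0   0   7   7   7   7   7   7   7   7   7
  2   0   0   0   0   0   0   0   7   7   7   7   7   7  12  12  12
  3   0   0   0   0   0   8   8   8   8   8   8   8  15  15  15  15
  4   0   0   0   0   0   8   8   8   8   8   8  11  15  15  15  15
  5   0   0   0   0   0   8   8   8   8   8   8  11  15  15  15  15
  6   0   0   0   0  12  12  12  12  12  20  20  20  20  20  20  23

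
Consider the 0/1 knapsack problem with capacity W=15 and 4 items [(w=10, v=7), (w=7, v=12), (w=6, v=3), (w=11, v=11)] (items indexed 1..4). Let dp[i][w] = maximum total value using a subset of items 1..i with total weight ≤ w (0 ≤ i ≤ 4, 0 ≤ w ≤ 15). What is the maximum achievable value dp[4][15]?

i\w   0   1   2   3   4   5   6   7   8   9  10  11  12  13  14  15
  0   0   0   0   0   0   0   0   0   0   0   0   0   0   0   0   0
  1   0   0   0   0   0   0   0   0   0   0   7   7   7   7   7   7
  2   0   0   0   0   0   0   0  12  12  12  12  12  12  12  12  12
  3   0   0   0   0   0   0   3  12  12  12  12  12  12  15  15  15
  4   0   0   0   0   0   0   3  12  12  12  12  12  12  15  15  15

15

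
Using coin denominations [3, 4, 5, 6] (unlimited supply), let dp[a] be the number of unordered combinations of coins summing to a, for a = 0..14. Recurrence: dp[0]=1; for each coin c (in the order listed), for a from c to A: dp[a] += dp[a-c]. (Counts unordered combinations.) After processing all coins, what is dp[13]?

after  coin     0     1     2     3     4     5     6     7     8     9    10    11    12    13    14
          3     1     0     0     1     0     0     1     0     0     1     0     0     1     0     0
          4     1     0     0     1     1     0     1     1     1     1     1     1     2     1     1
          5     1     0     0     1     1     1     1     1     2     2     2     2     3     3     3
          6     1     0     0     1     1     1     2     1     2     3     3     3     5     4     5

4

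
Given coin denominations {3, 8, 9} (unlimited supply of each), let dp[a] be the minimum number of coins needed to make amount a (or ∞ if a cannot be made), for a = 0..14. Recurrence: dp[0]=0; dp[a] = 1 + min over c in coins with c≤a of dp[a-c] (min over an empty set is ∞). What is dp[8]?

1

 a  0  1  2  3  4  5  6  7  8  9 10 11 12 13 14
dp  0  -  -  1  -  -  2  -  1  1  -  2  2  -  3
(- denotes ∞ / unreachable)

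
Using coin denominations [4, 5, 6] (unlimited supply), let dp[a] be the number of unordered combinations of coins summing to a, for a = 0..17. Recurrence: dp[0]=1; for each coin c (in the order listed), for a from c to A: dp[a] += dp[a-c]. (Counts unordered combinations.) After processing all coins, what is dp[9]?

1

after  coin     0     1     2     3     4     5     6     7     8     9    10    11    12    13    14    15    16    17
          4     1     0     0     0     1     0     0     0     1     0     0     0     1     0     0     0     1     0
          5     1     0     0     0     1     1     0     0     1     1     1     0     1     1     1     1     1     1
          6     1     0     0     0     1     1     1     0     1     1     2     1     2     1     2     2     3     2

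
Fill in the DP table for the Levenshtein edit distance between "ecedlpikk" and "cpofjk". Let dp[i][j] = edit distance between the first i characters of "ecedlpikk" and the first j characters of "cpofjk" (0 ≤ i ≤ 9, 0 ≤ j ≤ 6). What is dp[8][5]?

   ''  c  p  o  f  j  k
''  0  1  2  3  4  5  6
 e  1  1  2  3  4  5  6
 c  2  1  2  3  4  5  6
 e  3  2  2  3  4  5  6
 d  4  3  3  3  4  5  6
 l  5  4  4  4  4  5  6
 p  6  5  4  5  5  5  6
 i  7  6  5  5  6  6  6
 k  8  7  6  6  6  7  6
 k  9  8  7  7  7  7  7

7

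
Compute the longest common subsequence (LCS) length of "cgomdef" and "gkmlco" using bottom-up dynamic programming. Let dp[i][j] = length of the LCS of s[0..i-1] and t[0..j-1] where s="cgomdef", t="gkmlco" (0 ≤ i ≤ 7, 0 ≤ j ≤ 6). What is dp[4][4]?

2

   ''  g  k  m  l  c  o
''  0  0  0  0  0  0  0
 c  0  0  0  0  0  1  1
 g  0  1  1  1  1  1  1
 o  0  1  1  1  1  1  2
 m  0  1  1  2  2  2  2
 d  0  1  1  2  2  2  2
 e  0  1  1  2  2  2  2
 f  0  1  1  2  2  2  2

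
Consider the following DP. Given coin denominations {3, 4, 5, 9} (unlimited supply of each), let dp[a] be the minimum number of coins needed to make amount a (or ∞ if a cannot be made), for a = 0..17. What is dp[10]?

 a  0  1  2  3  4  5  6  7  8  9 10 11 12 13 14 15 16 17
dp  0  -  -  1  1  1  2  2  2  1  2  3  2  2  2  3  3  3
(- denotes ∞ / unreachable)

2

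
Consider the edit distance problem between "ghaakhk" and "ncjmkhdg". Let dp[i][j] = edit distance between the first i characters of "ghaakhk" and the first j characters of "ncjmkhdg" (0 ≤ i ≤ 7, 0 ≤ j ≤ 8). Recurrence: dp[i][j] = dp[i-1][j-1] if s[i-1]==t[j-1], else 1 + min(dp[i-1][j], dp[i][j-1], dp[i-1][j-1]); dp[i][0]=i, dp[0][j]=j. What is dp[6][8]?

6

   ''  n  c  j  m  k  h  d  g
''  0  1  2  3  4  5  6  7  8
 g  1  1  2  3  4  5  6  7  7
 h  2  2  2  3  4  5  5  6  7
 a  3  3  3  3  4  5  6  6  7
 a  4  4  4  4  4  5  6  7  7
 k  5  5  5  5  5  4  5  6  7
 h  6  6  6  6  6  5  4  5  6
 k  7  7  7  7  7  6  5  5  6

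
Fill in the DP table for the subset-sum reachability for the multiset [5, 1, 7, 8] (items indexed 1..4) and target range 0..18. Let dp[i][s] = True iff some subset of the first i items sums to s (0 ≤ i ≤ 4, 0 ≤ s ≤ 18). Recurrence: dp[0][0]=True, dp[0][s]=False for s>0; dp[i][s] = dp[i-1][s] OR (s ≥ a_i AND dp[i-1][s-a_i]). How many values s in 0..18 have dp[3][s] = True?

8

i\s   0   1   2   3   4   5   6   7   8   9  10  11  12  13  14  15  16  17  18
  0   T   F   F   F   F   F   F   F   F   F   F   F   F   F   F   F   F   F   F
  1   T   F   F   F   F   T   F   F   F   F   F   F   F   F   F   F   F   F   F
  2   T   T   F   F   F   T   T   F   F   F   F   F   F   F   F   F   F   F   F
  3   T   T   F   F   F   T   T   T   T   F   F   F   T   T   F   F   F   F   F
  4   T   T   F   F   F   T   T   T   T   T   F   F   T   T   T   T   T   F   F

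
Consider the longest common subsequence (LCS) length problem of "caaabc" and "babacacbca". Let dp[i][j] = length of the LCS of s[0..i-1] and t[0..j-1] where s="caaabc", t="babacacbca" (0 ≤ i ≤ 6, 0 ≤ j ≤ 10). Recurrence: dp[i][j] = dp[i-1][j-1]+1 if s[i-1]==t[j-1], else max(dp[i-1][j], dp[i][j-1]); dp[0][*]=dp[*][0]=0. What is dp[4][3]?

   ''  b  a  b  a  c  a  c  b  c  a
''  0  0  0  0  0  0  0  0  0  0  0
 c  0  0  0  0  0  1  1  1  1  1  1
 a  0  0  1  1  1  1  2  2  2  2  2
 a  0  0  1  1  2  2  2  2  2  2  3
 a  0  0  1  1  2  2  3  3  3  3  3
 b  0  1  1  2  2  2  3  3  4  4  4
 c  0  1  1  2  2  3  3  4  4  5  5

1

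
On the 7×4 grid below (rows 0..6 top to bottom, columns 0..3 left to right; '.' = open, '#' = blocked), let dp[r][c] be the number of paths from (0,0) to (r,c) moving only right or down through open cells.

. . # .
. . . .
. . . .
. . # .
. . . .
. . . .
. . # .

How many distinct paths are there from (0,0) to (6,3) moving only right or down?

r\c   0   1   2   3
  0   1   1   0   0
  1   1   2   2   2
  2   1   3   5   7
  3   1   4   0   7
  4   1   5   5  12
  5   1   6  11  23
  6   1   7   0  23

23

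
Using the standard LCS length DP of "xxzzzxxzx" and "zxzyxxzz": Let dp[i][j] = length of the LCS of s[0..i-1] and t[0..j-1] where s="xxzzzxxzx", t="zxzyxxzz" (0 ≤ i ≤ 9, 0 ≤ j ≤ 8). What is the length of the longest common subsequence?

5

   ''  z  x  z  y  x  x  z  z
''  0  0  0  0  0  0  0  0  0
 x  0  0  1  1  1  1  1  1  1
 x  0  0  1  1  1  2  2  2  2
 z  0  1  1  2  2  2  2  3  3
 z  0  1  1  2  2  2  2  3  4
 z  0  1  1  2  2  2  2  3  4
 x  0  1  2  2  2  3  3  3  4
 x  0  1  2  2  2  3  4  4  4
 z  0  1  2  3  3  3  4  5  5
 x  0  1  2  3  3  4  4  5  5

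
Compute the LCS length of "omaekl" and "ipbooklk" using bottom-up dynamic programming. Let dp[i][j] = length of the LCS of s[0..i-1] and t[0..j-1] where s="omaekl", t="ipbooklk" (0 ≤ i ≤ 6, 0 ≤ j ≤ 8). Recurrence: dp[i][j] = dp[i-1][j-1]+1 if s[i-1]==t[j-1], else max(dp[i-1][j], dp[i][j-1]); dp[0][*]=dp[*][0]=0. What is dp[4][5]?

1

   ''  i  p  b  o  o  k  l  k
''  0  0  0  0  0  0  0  0  0
 o  0  0  0  0  1  1  1  1  1
 m  0  0  0  0  1  1  1  1  1
 a  0  0  0  0  1  1  1  1  1
 e  0  0  0  0  1  1  1  1  1
 k  0  0  0  0  1  1  2  2  2
 l  0  0  0  0  1  1  2  3  3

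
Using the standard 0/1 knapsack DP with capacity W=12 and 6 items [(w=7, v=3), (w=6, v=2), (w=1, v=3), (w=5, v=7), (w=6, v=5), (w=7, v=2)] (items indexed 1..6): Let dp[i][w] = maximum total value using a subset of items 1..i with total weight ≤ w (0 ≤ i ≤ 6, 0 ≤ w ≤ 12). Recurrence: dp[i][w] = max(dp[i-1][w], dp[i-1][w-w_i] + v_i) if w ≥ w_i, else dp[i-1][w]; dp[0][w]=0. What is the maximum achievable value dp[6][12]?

i\w   0   1   2   3   4   5   6   7   8   9  10  11  12
  0   0   0   0   0   0   0   0   0   0   0   0   0   0
  1   0   0   0   0   0   0   0   3   3   3   3   3   3
  2   0   0   0   0   0   0   2   3   3   3   3   3   3
  3   0   3   3   3   3   3   3   5   6   6   6   6   6
  4   0   3   3   3   3   7  10  10  10  10  10  10  12
  5   0   3   3   3   3   7  10  10  10  10  10  12  15
  6   0   3   3   3   3   7  10  10  10  10  10  12  15

15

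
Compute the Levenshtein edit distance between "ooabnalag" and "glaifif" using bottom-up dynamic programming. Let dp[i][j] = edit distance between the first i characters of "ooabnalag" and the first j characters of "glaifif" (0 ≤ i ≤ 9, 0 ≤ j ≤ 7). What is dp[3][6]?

   ''  g  l  a  i  f  i  f
''  0  1  2  3  4  5  6  7
 o  1  1  2  3  4  5  6  7
 o  2  2  2  3  4  5  6  7
 a  3  3  3  2  3  4  5  6
 b  4  4  4  3  3  4  5  6
 n  5  5  5  4  4  4  5  6
 a  6  6  6  5  5  5  5  6
 l  7  7  6  6  6  6  6  6
 a  8  8  7  6  7  7  7  7
 g  9  8  8  7  7  8  8  8

5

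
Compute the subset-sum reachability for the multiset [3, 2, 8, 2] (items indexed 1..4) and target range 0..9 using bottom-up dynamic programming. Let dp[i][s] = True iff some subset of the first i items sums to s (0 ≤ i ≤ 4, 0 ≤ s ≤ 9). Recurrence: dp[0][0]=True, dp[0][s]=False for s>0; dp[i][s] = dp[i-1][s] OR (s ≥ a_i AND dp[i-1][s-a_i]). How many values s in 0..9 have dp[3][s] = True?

5

i\s   0   1   2   3   4   5   6   7   8   9
  0   T   F   F   F   F   F   F   F   F   F
  1   T   F   F   T   F   F   F   F   F   F
  2   T   F   T   T   F   T   F   F   F   F
  3   T   F   T   T   F   T   F   F   T   F
  4   T   F   T   T   T   T   F   T   T   F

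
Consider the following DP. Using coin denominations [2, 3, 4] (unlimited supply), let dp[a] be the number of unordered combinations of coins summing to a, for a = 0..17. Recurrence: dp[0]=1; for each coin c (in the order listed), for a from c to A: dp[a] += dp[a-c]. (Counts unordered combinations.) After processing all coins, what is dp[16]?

10

after  coin     0     1     2     3     4     5     6     7     8     9    10    11    12    13    14    15    16    17
          2     1     0     1     0     1     0     1     0     1     0     1     0     1     0     1     0     1     0
          3     1     0     1     1     1     1     2     1     2     2     2     2     3     2     3     3     3     3
          4     1     0     1     1     2     1     3     2     4     3     5     4     7     5     8     7    10     8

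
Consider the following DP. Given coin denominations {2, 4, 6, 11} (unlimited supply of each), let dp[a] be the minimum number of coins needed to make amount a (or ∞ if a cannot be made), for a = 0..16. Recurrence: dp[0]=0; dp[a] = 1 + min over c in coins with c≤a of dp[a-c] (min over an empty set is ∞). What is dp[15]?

 a  0  1  2  3  4  5  6  7  8  9 10 11 12 13 14 15 16
dp  0  -  1  -  1  -  1  -  2  -  2  1  2  2  3  2  3
(- denotes ∞ / unreachable)

2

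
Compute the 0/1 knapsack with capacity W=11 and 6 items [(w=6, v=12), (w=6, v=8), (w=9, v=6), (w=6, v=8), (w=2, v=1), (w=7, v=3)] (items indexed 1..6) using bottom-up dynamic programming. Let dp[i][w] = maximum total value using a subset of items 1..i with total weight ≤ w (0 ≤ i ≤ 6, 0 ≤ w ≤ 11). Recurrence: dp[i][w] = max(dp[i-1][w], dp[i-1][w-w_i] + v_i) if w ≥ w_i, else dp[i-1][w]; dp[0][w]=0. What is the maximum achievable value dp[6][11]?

i\w   0   1   2   3   4   5   6   7   8   9  10  11
  0   0   0   0   0   0   0   0   0   0   0   0   0
  1   0   0   0   0   0   0  12  12  12  12  12  12
  2   0   0   0   0   0   0  12  12  12  12  12  12
  3   0   0   0   0   0   0  12  12  12  12  12  12
  4   0   0   0   0   0   0  12  12  12  12  12  12
  5   0   0   1   1   1   1  12  12  13  13  13  13
  6   0   0   1   1   1   1  12  12  13  13  13  13

13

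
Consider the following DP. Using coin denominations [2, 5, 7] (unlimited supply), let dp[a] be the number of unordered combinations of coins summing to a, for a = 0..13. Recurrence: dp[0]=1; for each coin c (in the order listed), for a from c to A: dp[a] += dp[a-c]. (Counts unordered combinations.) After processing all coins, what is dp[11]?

2

after  coin     0     1     2     3     4     5     6     7     8     9    10    11    12    13
          2     1     0     1     0     1     0     1     0     1     0     1     0     1     0
          5     1     0     1     0     1     1     1     1     1     1     2     1     2     1
          7     1     0     1     0     1     1     1     2     1     2     2     2     3     2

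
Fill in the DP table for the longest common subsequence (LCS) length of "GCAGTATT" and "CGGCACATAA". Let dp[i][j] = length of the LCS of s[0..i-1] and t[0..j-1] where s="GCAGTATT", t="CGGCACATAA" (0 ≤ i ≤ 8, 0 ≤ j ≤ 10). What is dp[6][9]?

5

   ''  C  G  G  C  A  C  A  T  A  A
''  0  0  0  0  0  0  0  0  0  0  0
 G  0  0  1  1  1  1  1  1  1  1  1
 C  0  1  1  1  2  2  2  2  2  2  2
 A  0  1  1  1  2  3  3  3  3  3  3
 G  0  1  2  2  2  3  3  3  3  3  3
 T  0  1  2  2  2  3  3  3  4  4  4
 A  0  1  2  2  2  3  3  4  4  5  5
 T  0  1  2  2  2  3  3  4  5  5  5
 T  0  1  2  2  2  3  3  4  5  5  5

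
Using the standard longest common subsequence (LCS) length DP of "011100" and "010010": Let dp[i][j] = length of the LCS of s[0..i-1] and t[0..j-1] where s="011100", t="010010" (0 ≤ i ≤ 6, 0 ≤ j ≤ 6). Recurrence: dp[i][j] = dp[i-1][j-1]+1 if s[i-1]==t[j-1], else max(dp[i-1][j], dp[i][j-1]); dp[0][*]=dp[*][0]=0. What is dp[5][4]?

   ''  0  1  0  0  1  0
''  0  0  0  0  0  0  0
 0  0  1  1  1  1  1  1
 1  0  1  2  2  2  2  2
 1  0  1  2  2  2  3  3
 1  0  1  2  2  2  3  3
 0  0  1  2  3  3  3  4
 0  0  1  2  3  4  4  4

3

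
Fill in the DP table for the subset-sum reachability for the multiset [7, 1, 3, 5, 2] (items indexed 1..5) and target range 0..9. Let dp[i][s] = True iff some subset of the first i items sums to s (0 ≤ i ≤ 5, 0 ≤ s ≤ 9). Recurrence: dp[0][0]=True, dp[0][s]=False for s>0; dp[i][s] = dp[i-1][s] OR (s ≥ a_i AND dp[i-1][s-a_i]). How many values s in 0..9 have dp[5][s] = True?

10

i\s   0   1   2   3   4   5   6   7   8   9
  0   T   F   F   F   F   F   F   F   F   F
  1   T   F   F   F   F   F   F   T   F   F
  2   T   T   F   F   F   F   F   T   T   F
  3   T   T   F   T   T   F   F   T   T   F
  4   T   T   F   T   T   T   T   T   T   T
  5   T   T   T   T   T   T   T   T   T   T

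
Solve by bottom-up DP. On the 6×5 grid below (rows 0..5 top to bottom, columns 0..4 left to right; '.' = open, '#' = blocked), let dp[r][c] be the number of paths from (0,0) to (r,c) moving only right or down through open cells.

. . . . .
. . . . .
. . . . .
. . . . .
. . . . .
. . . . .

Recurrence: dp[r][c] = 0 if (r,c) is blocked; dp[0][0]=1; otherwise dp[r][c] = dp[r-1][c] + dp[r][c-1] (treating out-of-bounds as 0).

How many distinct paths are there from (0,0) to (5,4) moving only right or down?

r\c   0   1   2   3   4
  0   1   1   1   1   1
  1   1   2   3   4   5
  2   1   3   6  10  15
  3   1   4  10  20  35
  4   1   5  15  35  70
  5   1   6  21  56 126

126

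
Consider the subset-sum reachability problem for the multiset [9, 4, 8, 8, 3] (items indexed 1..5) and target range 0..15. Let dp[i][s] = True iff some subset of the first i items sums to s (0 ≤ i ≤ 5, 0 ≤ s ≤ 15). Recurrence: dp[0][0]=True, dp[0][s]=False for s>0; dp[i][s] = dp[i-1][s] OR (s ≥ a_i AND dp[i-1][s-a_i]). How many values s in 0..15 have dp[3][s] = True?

i\s   0   1   2   3   4   5   6   7   8   9  10  11  12  13  14  15
  0   T   F   F   F   F   F   F   F   F   F   F   F   F   F   F   F
  1   T   F   F   F   F   F   F   F   F   T   F   F   F   F   F   F
  2   T   F   F   F   T   F   F   F   F   T   F   F   F   T   F   F
  3   T   F   F   F   T   F   F   F   T   T   F   F   T   T   F   F
  4   T   F   F   F   T   F   F   F   T   T   F   F   T   T   F   F
  5   T   F   F   T   T   F   F   T   T   T   F   T   T   T   F   T

6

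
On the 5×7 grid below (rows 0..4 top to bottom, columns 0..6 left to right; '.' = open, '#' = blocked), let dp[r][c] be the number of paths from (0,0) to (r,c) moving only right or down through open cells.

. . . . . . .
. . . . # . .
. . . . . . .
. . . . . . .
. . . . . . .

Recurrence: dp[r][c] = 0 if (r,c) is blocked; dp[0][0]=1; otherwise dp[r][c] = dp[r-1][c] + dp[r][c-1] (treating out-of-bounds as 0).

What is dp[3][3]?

r\c   0   1   2   3   4   5   6
  0   1   1   1   1   1   1   1
  1   1   2   3   4   0   1   2
  2   1   3   6  10  10  11  13
  3   1   4  10  20  30  41  54
  4   1   5  15  35  65 106 160

20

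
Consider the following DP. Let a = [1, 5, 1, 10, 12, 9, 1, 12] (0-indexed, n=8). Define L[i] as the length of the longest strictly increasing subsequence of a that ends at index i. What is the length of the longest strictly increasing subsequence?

4

   i    0    1    2    3    4    5    6    7
a[i]    1    5    1   10   12    9    1   12
L[i]    1    2    1    3    4    3    1    4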